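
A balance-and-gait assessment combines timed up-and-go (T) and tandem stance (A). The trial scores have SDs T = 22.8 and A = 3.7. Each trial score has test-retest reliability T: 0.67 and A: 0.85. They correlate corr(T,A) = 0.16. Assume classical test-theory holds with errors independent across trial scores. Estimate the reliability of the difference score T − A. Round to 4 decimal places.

Var(T−A) = 22.8² + 3.7² − 2·22.8·3.7·0.16 = 533.53 − 26.9952 = 506.535.
Under uncorrelated errors the observed covariances equal the true-score covariances, so only the own-variance terms attenuate.
True-score variance = [22.8²·0.67 + 3.7²·0.85] − 26.9952 = 359.929 − 26.9952 = 332.934.
Reliability = 332.934 / 506.535 = 0.6573.

0.6573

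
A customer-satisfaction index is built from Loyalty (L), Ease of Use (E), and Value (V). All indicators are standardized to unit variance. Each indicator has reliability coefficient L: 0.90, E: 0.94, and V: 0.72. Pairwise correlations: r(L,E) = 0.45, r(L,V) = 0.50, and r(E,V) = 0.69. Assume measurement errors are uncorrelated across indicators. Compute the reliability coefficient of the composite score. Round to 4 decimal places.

Var(L+E+V) = 3 + 2·[0.45 + 0.50 + 0.69] = 3 + 3.28 = 6.28.
With uncorrelated errors the cross-covariances are all true-score covariance, so they carry over unchanged; only the diagonal terms shrink to ρᵢσᵢ².
True-score variance = [0.90 + 0.94 + 0.72] + 3.28 = 2.56 + 3.28 = 5.84.
Reliability = 5.84 / 6.28 = 0.9299.

0.9299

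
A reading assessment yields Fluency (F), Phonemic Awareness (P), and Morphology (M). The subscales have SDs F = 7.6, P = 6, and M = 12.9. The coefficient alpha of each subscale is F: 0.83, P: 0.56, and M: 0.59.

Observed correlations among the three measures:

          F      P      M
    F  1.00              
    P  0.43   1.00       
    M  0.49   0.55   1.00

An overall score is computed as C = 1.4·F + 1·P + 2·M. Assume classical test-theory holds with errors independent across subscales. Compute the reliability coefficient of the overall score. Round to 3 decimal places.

Var(C) = 1.4²·7.6² + 6² + 2²·12.9² + 2·[1.4·7.6·6·0.43 + 2.8·7.6·12.9·0.49 + 2·6·12.9·0.55] = 814.85 + 494.204 = 1309.05.
Because errors are independent across components, Cov(Tᵢ,Tⱼ) = Cov(Xᵢ,Xⱼ); the off-diagonal part of the true-score variance is the same as above.
True-score variance = [1.4²·7.6²·0.83 + 6²·0.56 + 2²·12.9²·0.59] + 494.204 = 506.852 + 494.204 = 1001.06.
Reliability = 1001.06 / 1309.05 = 0.765.

0.765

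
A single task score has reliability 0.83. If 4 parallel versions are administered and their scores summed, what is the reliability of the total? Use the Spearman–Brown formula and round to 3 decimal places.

0.951

ρ_k = kρ / (1 + (k−1)ρ) = 4·0.83 / (1 + 3·0.83) = 3.320 / 3.490 = 0.951.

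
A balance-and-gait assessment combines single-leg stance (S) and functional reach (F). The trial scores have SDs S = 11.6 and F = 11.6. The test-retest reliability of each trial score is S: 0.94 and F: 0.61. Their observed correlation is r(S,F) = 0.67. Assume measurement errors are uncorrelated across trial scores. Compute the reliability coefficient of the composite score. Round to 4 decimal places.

Var(S+F) = 11.6² + 11.6² + 2·[11.6·11.6·0.67] = 269.12 + 180.31 = 449.43.
Because errors are independent across components, Cov(Tᵢ,Tⱼ) = Cov(Xᵢ,Xⱼ); the off-diagonal part of the true-score variance is the same as above.
True-score variance = [11.6²·0.94 + 11.6²·0.61] + 180.31 = 208.568 + 180.31 = 388.878.
Reliability = 388.878 / 449.43 = 0.8653.

0.8653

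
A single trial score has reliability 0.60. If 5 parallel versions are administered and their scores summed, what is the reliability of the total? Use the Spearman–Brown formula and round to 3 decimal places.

0.882

ρ_k = kρ / (1 + (k−1)ρ) = 5·0.60 / (1 + 4·0.60) = 3.000 / 3.400 = 0.882.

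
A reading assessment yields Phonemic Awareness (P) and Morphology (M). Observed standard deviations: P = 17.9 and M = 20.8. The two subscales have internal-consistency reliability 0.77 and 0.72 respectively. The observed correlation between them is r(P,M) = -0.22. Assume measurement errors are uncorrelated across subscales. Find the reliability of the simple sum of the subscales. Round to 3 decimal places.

Var(P+M) = 17.9² + 20.8² + 2·[17.9·20.8·(-0.22)] = 753.05 − 163.821 = 589.229.
Under uncorrelated errors the observed covariances equal the true-score covariances, so only the own-variance terms attenuate.
True-score variance = [17.9²·0.77 + 20.8²·0.72] − 163.821 = 558.216 − 163.821 = 394.396.
Reliability = 394.396 / 589.229 = 0.669.

0.669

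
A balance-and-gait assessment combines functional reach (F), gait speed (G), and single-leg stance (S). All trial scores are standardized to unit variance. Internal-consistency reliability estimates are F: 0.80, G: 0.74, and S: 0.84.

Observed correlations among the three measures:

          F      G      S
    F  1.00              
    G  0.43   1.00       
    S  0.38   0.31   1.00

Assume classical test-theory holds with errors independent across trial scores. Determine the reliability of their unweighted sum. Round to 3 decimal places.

Var(F+G+S) = 3 + 2·[0.43 + 0.38 + 0.31] = 3 + 2.24 = 5.24.
Because errors are independent across components, Cov(Tᵢ,Tⱼ) = Cov(Xᵢ,Xⱼ); the off-diagonal part of the true-score variance is the same as above.
True-score variance = [0.80 + 0.74 + 0.84] + 2.24 = 2.38 + 2.24 = 4.62.
Reliability = 4.62 / 5.24 = 0.882.

0.882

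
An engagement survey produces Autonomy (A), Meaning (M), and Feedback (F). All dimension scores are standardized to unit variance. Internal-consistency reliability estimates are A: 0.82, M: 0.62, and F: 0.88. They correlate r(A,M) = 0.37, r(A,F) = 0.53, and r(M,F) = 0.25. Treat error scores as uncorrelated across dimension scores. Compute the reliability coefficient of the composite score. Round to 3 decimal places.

0.872

Var(A+M+F) = 3 + 2·[0.37 + 0.53 + 0.25] = 3 + 2.3 = 5.3.
Because errors are independent across components, Cov(Tᵢ,Tⱼ) = Cov(Xᵢ,Xⱼ); the off-diagonal part of the true-score variance is the same as above.
True-score variance = [0.82 + 0.62 + 0.88] + 2.3 = 2.32 + 2.3 = 4.62.
Reliability = 4.62 / 5.3 = 0.872.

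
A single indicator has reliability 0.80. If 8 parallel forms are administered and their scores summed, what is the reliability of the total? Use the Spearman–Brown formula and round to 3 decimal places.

0.970

ρ_k = kρ / (1 + (k−1)ρ) = 8·0.80 / (1 + 7·0.80) = 6.400 / 6.600 = 0.970.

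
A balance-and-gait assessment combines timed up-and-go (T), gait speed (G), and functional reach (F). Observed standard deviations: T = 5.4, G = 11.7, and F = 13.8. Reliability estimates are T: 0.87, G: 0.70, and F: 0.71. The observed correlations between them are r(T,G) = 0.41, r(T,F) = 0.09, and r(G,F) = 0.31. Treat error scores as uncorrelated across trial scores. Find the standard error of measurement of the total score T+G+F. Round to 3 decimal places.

10.004

Var(total) = 356.49 + 165.326 = 521.816.
True-score variance = 256.405 + 165.326 = 421.731, so reliability = 0.8082.
Error variance = 521.816 − 421.731 = 100.085; SEM = √100.085 = 10.004.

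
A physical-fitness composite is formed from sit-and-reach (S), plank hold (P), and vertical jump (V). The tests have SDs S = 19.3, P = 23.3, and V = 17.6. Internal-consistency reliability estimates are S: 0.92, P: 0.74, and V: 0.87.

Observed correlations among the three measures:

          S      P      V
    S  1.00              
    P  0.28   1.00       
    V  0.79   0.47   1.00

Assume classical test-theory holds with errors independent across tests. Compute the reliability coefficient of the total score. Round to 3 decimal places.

Var(S+P+V) = 19.3² + 23.3² + 17.6² + 2·[19.3·23.3·0.28 + 19.3·17.6·0.79 + 23.3·17.6·0.47] = 1225.14 + 1174 = 2399.14.
With uncorrelated errors the cross-covariances are all true-score covariance, so they carry over unchanged; only the diagonal terms shrink to ρᵢσᵢ².
True-score variance = [19.3²·0.92 + 23.3²·0.74 + 17.6²·0.87] + 1174 = 1013.92 + 1174 = 2187.92.
Reliability = 2187.92 / 2399.14 = 0.912.

0.912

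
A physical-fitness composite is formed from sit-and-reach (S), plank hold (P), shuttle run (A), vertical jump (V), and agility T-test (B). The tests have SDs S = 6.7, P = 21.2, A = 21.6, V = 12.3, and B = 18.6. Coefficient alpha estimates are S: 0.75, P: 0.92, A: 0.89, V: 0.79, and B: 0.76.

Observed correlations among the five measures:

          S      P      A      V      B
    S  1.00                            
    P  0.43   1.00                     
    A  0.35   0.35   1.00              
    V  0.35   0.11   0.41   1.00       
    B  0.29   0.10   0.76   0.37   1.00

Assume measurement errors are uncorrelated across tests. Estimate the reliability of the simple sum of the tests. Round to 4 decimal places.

Var(S+P+A+V+B) = 6.7² + 21.2² + 21.6² + 12.3² + 18.6² + 2·[6.7·21.2·0.43 + 6.7·21.6·0.35 + 6.7·12.3·0.35 + 6.7·18.6·0.29 + 21.2·21.6·0.35 + 21.2·12.3·0.11 + 21.2·18.6·0.10 + 21.6·12.3·0.41 + 21.6·18.6·0.76 + 12.3·18.6·0.37] = 1458.14 + 1808.03 = 3266.17.
Under uncorrelated errors the observed covariances equal the true-score covariances, so only the own-variance terms attenuate.
True-score variance = [6.7²·0.75 + 21.2²·0.92 + 21.6²·0.89 + 12.3²·0.79 + 18.6²·0.76] + 1808.03 = 1244.84 + 1808.03 = 3052.87.
Reliability = 3052.87 / 3266.17 = 0.9347.

0.9347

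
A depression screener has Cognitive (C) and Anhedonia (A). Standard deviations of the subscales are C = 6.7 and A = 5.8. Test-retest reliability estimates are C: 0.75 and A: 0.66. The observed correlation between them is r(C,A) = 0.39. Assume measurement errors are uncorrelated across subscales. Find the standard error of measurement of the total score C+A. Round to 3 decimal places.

Var(total) = 78.53 + 30.3108 = 108.841.
True-score variance = 55.8699 + 30.3108 = 86.1807, so reliability = 0.7918.
Error variance = 108.841 − 86.1807 = 22.6601; SEM = √22.6601 = 4.760.

4.760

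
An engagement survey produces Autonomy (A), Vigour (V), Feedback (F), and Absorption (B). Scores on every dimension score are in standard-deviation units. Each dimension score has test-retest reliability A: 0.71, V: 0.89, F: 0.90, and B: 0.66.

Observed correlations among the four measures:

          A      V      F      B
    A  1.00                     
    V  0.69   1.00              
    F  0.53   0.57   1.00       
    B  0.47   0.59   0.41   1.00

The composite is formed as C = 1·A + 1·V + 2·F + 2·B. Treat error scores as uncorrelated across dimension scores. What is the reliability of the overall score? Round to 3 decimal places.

Var(C) = 1 + 1 + 2² + 2² + 2·[0.69 + 2·0.53 + 2·0.47 + 2·0.57 + 2·0.59 + 4·0.41] = 10 + 13.3 = 23.3.
Because errors are independent across components, Cov(Tᵢ,Tⱼ) = Cov(Xᵢ,Xⱼ); the off-diagonal part of the true-score variance is the same as above.
True-score variance = [0.71 + 0.89 + 2²·0.90 + 2²·0.66] + 13.3 = 7.84 + 13.3 = 21.14.
Reliability = 21.14 / 23.3 = 0.907.

0.907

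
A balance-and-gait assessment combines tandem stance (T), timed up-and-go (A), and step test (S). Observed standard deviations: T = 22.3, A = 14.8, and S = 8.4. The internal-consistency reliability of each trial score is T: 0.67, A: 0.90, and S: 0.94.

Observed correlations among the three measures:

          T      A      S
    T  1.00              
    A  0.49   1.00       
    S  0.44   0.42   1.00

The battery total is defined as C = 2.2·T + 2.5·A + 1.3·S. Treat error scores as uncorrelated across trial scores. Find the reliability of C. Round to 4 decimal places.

Var(C) = 2.2²·22.3² + 2.5²·14.8² + 1.3²·8.4² + 2·[5.5·22.3·14.8·0.49 + 2.86·22.3·8.4·0.44 + 3.25·14.8·8.4·0.42] = 3895.13 + 2589.76 = 6484.89.
Under uncorrelated errors the observed covariances equal the true-score covariances, so only the own-variance terms attenuate.
True-score variance = [2.2²·22.3²·0.67 + 2.5²·14.8²·0.90 + 1.3²·8.4²·0.94] + 2589.76 = 2956.8 + 2589.76 = 5546.56.
Reliability = 5546.56 / 6484.89 = 0.8553.

0.8553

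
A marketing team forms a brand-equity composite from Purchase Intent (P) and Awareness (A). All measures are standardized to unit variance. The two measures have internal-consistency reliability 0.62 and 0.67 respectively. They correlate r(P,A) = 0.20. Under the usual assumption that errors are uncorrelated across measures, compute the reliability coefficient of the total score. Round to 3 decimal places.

Var(P+A) = 2 + 2·[0.20] = 2 + 0.4 = 2.4.
With uncorrelated errors the cross-covariances are all true-score covariance, so they carry over unchanged; only the diagonal terms shrink to ρᵢσᵢ².
True-score variance = [0.62 + 0.67] + 0.4 = 1.29 + 0.4 = 1.69.
Reliability = 1.69 / 2.4 = 0.704.

0.704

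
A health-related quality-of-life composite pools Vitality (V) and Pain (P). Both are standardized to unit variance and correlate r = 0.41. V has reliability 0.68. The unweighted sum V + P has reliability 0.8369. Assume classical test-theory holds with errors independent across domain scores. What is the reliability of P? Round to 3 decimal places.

0.860

Var(V+P) = 2 + 2·0.41 = 2.820.
True-score variance = ρ_V + ρ_P + 2·0.41, so 0.8369 = (0.68 + ρ_P + 0.82) / 2.820.
ρ_P = 0.8369·2.820 − 0.68 − 0.82 = 0.860.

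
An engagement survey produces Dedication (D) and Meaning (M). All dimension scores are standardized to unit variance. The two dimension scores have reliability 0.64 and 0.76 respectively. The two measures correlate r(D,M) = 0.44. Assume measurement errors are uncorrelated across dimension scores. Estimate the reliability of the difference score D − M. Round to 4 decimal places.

Var(D−M) = 1 + 1 − 2·0.44 = 2 − 0.88 = 1.12.
Under uncorrelated errors the observed covariances equal the true-score covariances, so only the own-variance terms attenuate.
True-score variance = [0.64 + 0.76] − 0.88 = 1.4 − 0.88 = 0.52.
Reliability = 0.52 / 1.12 = 0.4643.

0.4643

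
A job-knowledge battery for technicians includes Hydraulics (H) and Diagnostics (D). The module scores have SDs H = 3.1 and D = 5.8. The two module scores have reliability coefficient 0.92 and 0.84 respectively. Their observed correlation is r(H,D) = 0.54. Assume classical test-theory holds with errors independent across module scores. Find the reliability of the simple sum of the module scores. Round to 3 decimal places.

Var(H+D) = 3.1² + 5.8² + 2·[3.1·5.8·0.54] = 43.25 + 19.4184 = 62.6684.
Under uncorrelated errors the observed covariances equal the true-score covariances, so only the own-variance terms attenuate.
True-score variance = [3.1²·0.92 + 5.8²·0.84] + 19.4184 = 37.0988 + 19.4184 = 56.5172.
Reliability = 56.5172 / 62.6684 = 0.902.

0.902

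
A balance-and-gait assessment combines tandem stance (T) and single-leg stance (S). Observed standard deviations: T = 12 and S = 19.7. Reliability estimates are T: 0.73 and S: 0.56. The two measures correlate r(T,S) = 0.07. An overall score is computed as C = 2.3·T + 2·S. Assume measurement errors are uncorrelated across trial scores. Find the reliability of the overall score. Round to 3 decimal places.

0.640

Var(C) = 2.3²·12² + 2²·19.7² + 2·[4.6·12·19.7·0.07] = 2314.12 + 152.242 = 2466.36.
With uncorrelated errors the cross-covariances are all true-score covariance, so they carry over unchanged; only the diagonal terms shrink to ρᵢσᵢ².
True-score variance = [2.3²·12²·0.73 + 2²·19.7²·0.56] + 152.242 = 1425.41 + 152.242 = 1577.65.
Reliability = 1577.65 / 2466.36 = 0.640.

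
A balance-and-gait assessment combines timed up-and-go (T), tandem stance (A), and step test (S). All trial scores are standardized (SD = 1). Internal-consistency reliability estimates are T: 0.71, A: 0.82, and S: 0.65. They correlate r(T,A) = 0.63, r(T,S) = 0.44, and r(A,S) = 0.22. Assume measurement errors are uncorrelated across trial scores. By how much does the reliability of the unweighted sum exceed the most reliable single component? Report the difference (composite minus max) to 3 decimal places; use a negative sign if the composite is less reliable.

0.033

Var(sum) = 3 + 2.58 = 5.58; true-score variance = 2.18 + 2.58 = 4.76; composite reliability = 0.8530.
Max component reliability = 0.8200.
Difference = 0.8530 − 0.8200 = 0.033.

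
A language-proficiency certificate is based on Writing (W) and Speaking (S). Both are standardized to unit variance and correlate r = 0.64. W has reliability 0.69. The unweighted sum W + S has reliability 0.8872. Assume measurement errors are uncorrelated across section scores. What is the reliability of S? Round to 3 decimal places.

0.940

Var(W+S) = 2 + 2·0.64 = 3.280.
True-score variance = ρ_W + ρ_S + 2·0.64, so 0.8872 = (0.69 + ρ_S + 1.28) / 3.280.
ρ_S = 0.8872·3.280 − 0.69 − 1.28 = 0.940.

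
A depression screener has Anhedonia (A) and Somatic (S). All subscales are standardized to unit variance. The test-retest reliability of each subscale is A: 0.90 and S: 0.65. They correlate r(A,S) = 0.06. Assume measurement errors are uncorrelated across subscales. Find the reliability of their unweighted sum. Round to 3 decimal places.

0.788

Var(A+S) = 2 + 2·[0.06] = 2 + 0.12 = 2.12.
With uncorrelated errors the cross-covariances are all true-score covariance, so they carry over unchanged; only the diagonal terms shrink to ρᵢσᵢ².
True-score variance = [0.90 + 0.65] + 0.12 = 1.55 + 0.12 = 1.67.
Reliability = 1.67 / 2.12 = 0.788.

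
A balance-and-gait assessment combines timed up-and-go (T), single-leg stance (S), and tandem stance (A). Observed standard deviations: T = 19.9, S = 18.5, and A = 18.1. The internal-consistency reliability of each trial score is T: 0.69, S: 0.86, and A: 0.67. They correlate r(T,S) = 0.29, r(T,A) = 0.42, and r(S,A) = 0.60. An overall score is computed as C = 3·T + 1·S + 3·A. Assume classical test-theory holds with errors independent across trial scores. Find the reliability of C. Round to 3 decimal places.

0.814

Var(C) = 3²·19.9² + 18.5² + 3²·18.1² + 2·[3·19.9·18.5·0.29 + 9·19.9·18.1·0.42 + 3·18.5·18.1·0.60] = 6854.83 + 4569.08 = 11423.9.
With uncorrelated errors the cross-covariances are all true-score covariance, so they carry over unchanged; only the diagonal terms shrink to ρᵢσᵢ².
True-score variance = [3²·19.9²·0.69 + 18.5²·0.86 + 3²·18.1²·0.67] + 4569.08 = 4729.05 + 4569.08 = 9298.12.
Reliability = 9298.12 / 11423.9 = 0.814.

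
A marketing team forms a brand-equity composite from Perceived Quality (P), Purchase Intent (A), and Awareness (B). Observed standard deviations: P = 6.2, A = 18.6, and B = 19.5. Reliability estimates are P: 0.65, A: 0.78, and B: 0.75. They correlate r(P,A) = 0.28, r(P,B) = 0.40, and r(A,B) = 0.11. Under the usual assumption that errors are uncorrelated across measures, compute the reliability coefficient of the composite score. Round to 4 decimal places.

Var(P+A+B) = 6.2² + 18.6² + 19.5² + 2·[6.2·18.6·0.28 + 6.2·19.5·0.40 + 18.6·19.5·0.11] = 764.65 + 241.093 = 1005.74.
With uncorrelated errors the cross-covariances are all true-score covariance, so they carry over unchanged; only the diagonal terms shrink to ρᵢσᵢ².
True-score variance = [6.2²·0.65 + 18.6²·0.78 + 19.5²·0.75] + 241.093 = 580.022 + 241.093 = 821.116.
Reliability = 821.116 / 1005.74 = 0.8164.

0.8164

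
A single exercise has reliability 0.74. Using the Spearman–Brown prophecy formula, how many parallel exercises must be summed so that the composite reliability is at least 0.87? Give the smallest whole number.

k ≥ ρ*(1−ρ₁)/(ρ₁(1−ρ*)) = 0.87·0.26 / (0.74·0.13) = 2.351.
Smallest integer k = 3.

3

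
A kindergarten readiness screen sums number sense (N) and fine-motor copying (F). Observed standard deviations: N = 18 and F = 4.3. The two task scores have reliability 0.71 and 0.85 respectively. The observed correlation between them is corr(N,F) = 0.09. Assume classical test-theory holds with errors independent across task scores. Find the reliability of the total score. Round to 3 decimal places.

Var(N+F) = 18² + 4.3² + 2·[18·4.3·0.09] = 342.49 + 13.932 = 356.422.
With uncorrelated errors the cross-covariances are all true-score covariance, so they carry over unchanged; only the diagonal terms shrink to ρᵢσᵢ².
True-score variance = [18²·0.71 + 4.3²·0.85] + 13.932 = 245.756 + 13.932 = 259.688.
Reliability = 259.688 / 356.422 = 0.729.

0.729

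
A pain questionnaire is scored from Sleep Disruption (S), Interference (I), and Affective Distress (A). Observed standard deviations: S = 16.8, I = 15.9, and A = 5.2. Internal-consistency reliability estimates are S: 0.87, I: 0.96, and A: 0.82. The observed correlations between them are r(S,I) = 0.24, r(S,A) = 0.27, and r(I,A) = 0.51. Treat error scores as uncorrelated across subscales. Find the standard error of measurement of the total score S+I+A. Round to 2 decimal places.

Var(total) = 562.09 + 259.726 = 821.816.
True-score variance = 510.419 + 259.726 = 770.145, so reliability = 0.9371.
Error variance = 821.816 − 770.145 = 51.6708; SEM = √51.6708 = 7.19.

7.19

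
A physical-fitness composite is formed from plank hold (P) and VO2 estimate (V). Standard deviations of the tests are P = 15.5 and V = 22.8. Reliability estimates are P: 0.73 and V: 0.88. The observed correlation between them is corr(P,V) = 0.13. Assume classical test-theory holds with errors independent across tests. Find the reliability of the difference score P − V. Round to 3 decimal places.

Var(P−V) = 15.5² + 22.8² − 2·15.5·22.8·0.13 = 760.09 − 91.884 = 668.206.
Under uncorrelated errors the observed covariances equal the true-score covariances, so only the own-variance terms attenuate.
True-score variance = [15.5²·0.73 + 22.8²·0.88] − 91.884 = 632.842 − 91.884 = 540.958.
Reliability = 540.958 / 668.206 = 0.810.

0.810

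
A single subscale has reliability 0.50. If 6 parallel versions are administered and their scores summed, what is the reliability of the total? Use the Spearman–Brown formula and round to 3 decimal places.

0.857

ρ_k = kρ / (1 + (k−1)ρ) = 6·0.50 / (1 + 5·0.50) = 3.000 / 3.500 = 0.857.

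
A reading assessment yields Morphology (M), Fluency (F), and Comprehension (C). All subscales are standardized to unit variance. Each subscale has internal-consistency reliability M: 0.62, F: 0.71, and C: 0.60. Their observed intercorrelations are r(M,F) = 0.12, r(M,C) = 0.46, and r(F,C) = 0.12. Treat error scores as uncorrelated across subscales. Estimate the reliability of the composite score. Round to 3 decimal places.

0.757

Var(M+F+C) = 3 + 2·[0.12 + 0.46 + 0.12] = 3 + 1.4 = 4.4.
Because errors are independent across components, Cov(Tᵢ,Tⱼ) = Cov(Xᵢ,Xⱼ); the off-diagonal part of the true-score variance is the same as above.
True-score variance = [0.62 + 0.71 + 0.60] + 1.4 = 1.93 + 1.4 = 3.33.
Reliability = 3.33 / 4.4 = 0.757.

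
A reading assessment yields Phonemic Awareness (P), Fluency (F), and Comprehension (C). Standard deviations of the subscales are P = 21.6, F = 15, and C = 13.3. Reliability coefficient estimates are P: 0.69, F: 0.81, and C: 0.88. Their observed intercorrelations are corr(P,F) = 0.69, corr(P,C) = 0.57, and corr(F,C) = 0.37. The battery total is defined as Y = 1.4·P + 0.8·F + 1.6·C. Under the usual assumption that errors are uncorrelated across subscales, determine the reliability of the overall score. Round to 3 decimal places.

0.876

Var(Y) = 1.4²·21.6² + 0.8²·15² + 1.6²·13.3² + 2·[1.12·21.6·15·0.69 + 2.24·21.6·13.3·0.57 + 1.28·15·13.3·0.37] = 1511.3 + 1423.34 = 2934.64.
Because errors are independent across components, Cov(Tᵢ,Tⱼ) = Cov(Xᵢ,Xⱼ); the off-diagonal part of the true-score variance is the same as above.
True-score variance = [1.4²·21.6²·0.69 + 0.8²·15²·0.81 + 1.6²·13.3²·0.88] + 1423.34 = 1146.11 + 1423.34 = 2569.45.
Reliability = 2569.45 / 2934.64 = 0.876.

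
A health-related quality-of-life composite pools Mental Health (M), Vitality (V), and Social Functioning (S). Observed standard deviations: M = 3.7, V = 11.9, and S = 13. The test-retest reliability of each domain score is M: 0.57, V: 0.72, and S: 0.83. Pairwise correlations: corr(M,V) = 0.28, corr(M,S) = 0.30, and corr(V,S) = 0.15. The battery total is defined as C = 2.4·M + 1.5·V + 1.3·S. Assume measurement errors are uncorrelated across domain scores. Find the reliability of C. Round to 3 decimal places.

0.820

Var(C) = 2.4²·3.7² + 1.5²·11.9² + 1.3²·13² + 2·[3.6·3.7·11.9·0.28 + 3.12·3.7·13·0.30 + 1.95·11.9·13·0.15] = 683.087 + 269.307 = 952.394.
Under uncorrelated errors the observed covariances equal the true-score covariances, so only the own-variance terms attenuate.
True-score variance = [2.4²·3.7²·0.57 + 1.5²·11.9²·0.72 + 1.3²·13²·0.83] + 269.307 = 511.412 + 269.307 = 780.719.
Reliability = 780.719 / 952.394 = 0.820.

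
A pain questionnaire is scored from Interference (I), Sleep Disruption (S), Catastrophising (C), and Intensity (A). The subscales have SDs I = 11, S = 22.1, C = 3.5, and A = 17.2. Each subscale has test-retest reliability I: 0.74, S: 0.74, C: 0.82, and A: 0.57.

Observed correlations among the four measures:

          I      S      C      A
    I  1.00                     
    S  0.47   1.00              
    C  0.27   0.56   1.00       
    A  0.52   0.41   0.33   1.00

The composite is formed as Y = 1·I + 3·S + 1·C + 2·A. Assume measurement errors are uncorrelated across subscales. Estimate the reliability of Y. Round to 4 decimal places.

Var(Y) = 11² + 3²·22.1² + 3.5² + 2²·17.2² + 2·[3·11·22.1·0.47 + 11·3.5·0.27 + 2·11·17.2·0.52 + 3·22.1·3.5·0.56 + 6·22.1·17.2·0.41 + 2·3.5·17.2·0.33] = 5712.3 + 3309.42 = 9021.72.
With uncorrelated errors the cross-covariances are all true-score covariance, so they carry over unchanged; only the diagonal terms shrink to ρᵢσᵢ².
True-score variance = [11²·0.74 + 3²·22.1²·0.74 + 3.5²·0.82 + 2²·17.2²·0.57] + 3309.42 = 4026.91 + 3309.42 = 7336.33.
Reliability = 7336.33 / 9021.72 = 0.8132.

0.8132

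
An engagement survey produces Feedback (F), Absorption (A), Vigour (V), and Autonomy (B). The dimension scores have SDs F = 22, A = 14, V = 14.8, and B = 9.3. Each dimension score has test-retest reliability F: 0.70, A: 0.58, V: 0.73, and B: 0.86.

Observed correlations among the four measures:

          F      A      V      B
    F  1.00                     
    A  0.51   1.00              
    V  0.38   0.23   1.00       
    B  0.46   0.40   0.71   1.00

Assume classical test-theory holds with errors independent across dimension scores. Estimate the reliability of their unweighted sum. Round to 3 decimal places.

0.860

Var(F+A+V+B) = 22² + 14² + 14.8² + 9.3² + 2·[22·14·0.51 + 22·14.8·0.38 + 22·9.3·0.46 + 14·14.8·0.23 + 14·9.3·0.40 + 14.8·9.3·0.71] = 985.53 + 1144.77 = 2130.3.
With uncorrelated errors the cross-covariances are all true-score covariance, so they carry over unchanged; only the diagonal terms shrink to ρᵢσᵢ².
True-score variance = [22²·0.70 + 14²·0.58 + 14.8²·0.73 + 9.3²·0.86] + 1144.77 = 686.761 + 1144.77 = 1831.53.
Reliability = 1831.53 / 2130.3 = 0.860.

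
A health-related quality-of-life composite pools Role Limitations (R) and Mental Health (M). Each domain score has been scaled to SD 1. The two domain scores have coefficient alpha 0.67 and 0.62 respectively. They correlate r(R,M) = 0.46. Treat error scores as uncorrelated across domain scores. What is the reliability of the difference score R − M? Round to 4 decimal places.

Var(R−M) = 1 + 1 − 2·0.46 = 2 − 0.92 = 1.08.
Under uncorrelated errors the observed covariances equal the true-score covariances, so only the own-variance terms attenuate.
True-score variance = [0.67 + 0.62] − 0.92 = 1.29 − 0.92 = 0.37.
Reliability = 0.37 / 1.08 = 0.3426.

0.3426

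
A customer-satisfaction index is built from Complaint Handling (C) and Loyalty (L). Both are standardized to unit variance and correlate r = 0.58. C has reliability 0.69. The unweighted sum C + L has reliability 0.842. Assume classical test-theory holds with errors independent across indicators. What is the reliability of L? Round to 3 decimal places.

Var(C+L) = 2 + 2·0.58 = 3.160.
True-score variance = ρ_C + ρ_L + 2·0.58, so 0.842 = (0.69 + ρ_L + 1.16) / 3.160.
ρ_L = 0.842·3.160 − 0.69 − 1.16 = 0.811.

0.811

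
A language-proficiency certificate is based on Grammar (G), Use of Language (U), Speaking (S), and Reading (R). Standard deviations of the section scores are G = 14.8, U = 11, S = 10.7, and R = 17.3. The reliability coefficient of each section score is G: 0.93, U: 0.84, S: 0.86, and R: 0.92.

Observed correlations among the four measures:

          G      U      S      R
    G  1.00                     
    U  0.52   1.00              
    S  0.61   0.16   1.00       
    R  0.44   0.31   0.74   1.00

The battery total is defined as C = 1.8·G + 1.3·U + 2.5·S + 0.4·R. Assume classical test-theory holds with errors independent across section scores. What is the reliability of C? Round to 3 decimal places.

Var(C) = 1.8²·14.8² + 1.3²·11² + 2.5²·10.7² + 0.4²·17.3² + 2·[2.34·14.8·11·0.52 + 4.5·14.8·10.7·0.61 + 0.72·14.8·17.3·0.44 + 3.25·11·10.7·0.16 + 0.52·11·17.3·0.31 + 10.7·17.3·0.74] = 1677.63 + 1885.54 = 3563.17.
With uncorrelated errors the cross-covariances are all true-score covariance, so they carry over unchanged; only the diagonal terms shrink to ρᵢσᵢ².
True-score variance = [1.8²·14.8²·0.93 + 1.3²·11²·0.84 + 2.5²·10.7²·0.86 + 0.4²·17.3²·0.92] + 1885.54 = 1491.22 + 1885.54 = 3376.76.
Reliability = 3376.76 / 3563.17 = 0.948.

0.948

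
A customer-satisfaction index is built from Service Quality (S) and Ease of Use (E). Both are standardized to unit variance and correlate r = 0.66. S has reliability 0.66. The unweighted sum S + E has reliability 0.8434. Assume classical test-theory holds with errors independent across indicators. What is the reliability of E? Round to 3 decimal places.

0.820

Var(S+E) = 2 + 2·0.66 = 3.320.
True-score variance = ρ_S + ρ_E + 2·0.66, so 0.8434 = (0.66 + ρ_E + 1.32) / 3.320.
ρ_E = 0.8434·3.320 − 0.66 − 1.32 = 0.820.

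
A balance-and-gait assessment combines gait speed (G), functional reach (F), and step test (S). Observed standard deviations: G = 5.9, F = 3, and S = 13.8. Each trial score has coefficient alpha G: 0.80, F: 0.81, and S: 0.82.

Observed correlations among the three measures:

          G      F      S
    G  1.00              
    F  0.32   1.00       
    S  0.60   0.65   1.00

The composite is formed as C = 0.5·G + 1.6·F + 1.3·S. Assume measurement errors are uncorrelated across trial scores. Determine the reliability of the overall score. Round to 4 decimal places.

Var(C) = 0.5²·5.9² + 1.6²·3² + 1.3²·13.8² + 2·[0.8·5.9·3·0.32 + 0.65·5.9·13.8·0.60 + 2.08·3·13.8·0.65] = 353.586 + 184.516 = 538.102.
With uncorrelated errors the cross-covariances are all true-score covariance, so they carry over unchanged; only the diagonal terms shrink to ρᵢσᵢ².
True-score variance = [0.5²·5.9²·0.80 + 1.6²·3²·0.81 + 1.3²·13.8²·0.82] + 184.516 = 289.536 + 184.516 = 474.052.
Reliability = 474.052 / 538.102 = 0.8810.

0.8810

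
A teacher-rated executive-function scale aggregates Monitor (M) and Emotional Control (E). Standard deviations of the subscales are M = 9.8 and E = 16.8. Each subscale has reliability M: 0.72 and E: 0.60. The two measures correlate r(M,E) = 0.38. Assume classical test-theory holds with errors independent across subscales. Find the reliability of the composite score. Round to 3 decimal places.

0.722

Var(M+E) = 9.8² + 16.8² + 2·[9.8·16.8·0.38] = 378.28 + 125.126 = 503.406.
Because errors are independent across components, Cov(Tᵢ,Tⱼ) = Cov(Xᵢ,Xⱼ); the off-diagonal part of the true-score variance is the same as above.
True-score variance = [9.8²·0.72 + 16.8²·0.60] + 125.126 = 238.493 + 125.126 = 363.619.
Reliability = 363.619 / 503.406 = 0.722.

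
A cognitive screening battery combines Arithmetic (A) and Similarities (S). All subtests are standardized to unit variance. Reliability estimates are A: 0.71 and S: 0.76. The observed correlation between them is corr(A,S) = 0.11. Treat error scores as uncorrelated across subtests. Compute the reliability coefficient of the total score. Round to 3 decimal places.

0.761

Var(A+S) = 2 + 2·[0.11] = 2 + 0.22 = 2.22.
Because errors are independent across components, Cov(Tᵢ,Tⱼ) = Cov(Xᵢ,Xⱼ); the off-diagonal part of the true-score variance is the same as above.
True-score variance = [0.71 + 0.76] + 0.22 = 1.47 + 0.22 = 1.69.
Reliability = 1.69 / 2.22 = 0.761.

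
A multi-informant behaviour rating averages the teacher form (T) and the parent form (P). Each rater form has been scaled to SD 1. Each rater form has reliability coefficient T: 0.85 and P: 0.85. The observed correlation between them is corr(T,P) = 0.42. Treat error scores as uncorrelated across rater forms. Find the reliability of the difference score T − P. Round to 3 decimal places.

Var(T−P) = 1 + 1 − 2·0.42 = 2 − 0.84 = 1.16.
Under uncorrelated errors the observed covariances equal the true-score covariances, so only the own-variance terms attenuate.
True-score variance = [0.85 + 0.85] − 0.84 = 1.7 − 0.84 = 0.86.
Reliability = 0.86 / 1.16 = 0.741.

0.741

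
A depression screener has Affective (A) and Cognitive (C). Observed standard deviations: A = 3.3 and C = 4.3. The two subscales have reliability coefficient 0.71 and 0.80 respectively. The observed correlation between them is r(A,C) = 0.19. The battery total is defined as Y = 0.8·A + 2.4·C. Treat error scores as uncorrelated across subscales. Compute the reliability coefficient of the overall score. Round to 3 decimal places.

Var(Y) = 0.8²·3.3² + 2.4²·4.3² + 2·[1.92·3.3·4.3·0.19] = 113.472 + 10.353 = 123.825.
With uncorrelated errors the cross-covariances are all true-score covariance, so they carry over unchanged; only the diagonal terms shrink to ρᵢσᵢ².
True-score variance = [0.8²·3.3²·0.71 + 2.4²·4.3²·0.80] + 10.353 = 90.1503 + 10.353 = 100.503.
Reliability = 100.503 / 123.825 = 0.812.

0.812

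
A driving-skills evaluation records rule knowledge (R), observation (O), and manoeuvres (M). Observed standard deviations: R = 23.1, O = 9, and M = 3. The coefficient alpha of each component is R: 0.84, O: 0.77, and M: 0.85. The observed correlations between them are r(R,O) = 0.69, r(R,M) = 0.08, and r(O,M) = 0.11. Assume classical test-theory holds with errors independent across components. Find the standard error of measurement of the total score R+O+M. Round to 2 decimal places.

10.26

Var(total) = 623.61 + 303.93 = 927.54.
True-score variance = 518.252 + 303.93 = 822.182, so reliability = 0.8864.
Error variance = 927.54 − 822.182 = 105.358; SEM = √105.358 = 10.26.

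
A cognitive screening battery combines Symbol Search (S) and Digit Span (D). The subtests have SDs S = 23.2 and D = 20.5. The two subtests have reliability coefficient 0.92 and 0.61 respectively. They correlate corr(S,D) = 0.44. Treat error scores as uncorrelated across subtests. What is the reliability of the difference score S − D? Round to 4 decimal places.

0.6167

Var(S−D) = 23.2² + 20.5² − 2·23.2·20.5·0.44 = 958.49 − 418.528 = 539.962.
With uncorrelated errors the cross-covariances are all true-score covariance, so they carry over unchanged; only the diagonal terms shrink to ρᵢσᵢ².
True-score variance = [23.2²·0.92 + 20.5²·0.61] − 418.528 = 751.533 − 418.528 = 333.005.
Reliability = 333.005 / 539.962 = 0.6167.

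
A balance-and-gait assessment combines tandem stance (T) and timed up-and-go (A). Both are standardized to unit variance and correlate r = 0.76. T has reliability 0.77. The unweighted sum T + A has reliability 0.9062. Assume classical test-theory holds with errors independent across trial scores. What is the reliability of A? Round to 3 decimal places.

Var(T+A) = 2 + 2·0.76 = 3.520.
True-score variance = ρ_T + ρ_A + 2·0.76, so 0.9062 = (0.77 + ρ_A + 1.52) / 3.520.
ρ_A = 0.9062·3.520 − 0.77 − 1.52 = 0.900.

0.900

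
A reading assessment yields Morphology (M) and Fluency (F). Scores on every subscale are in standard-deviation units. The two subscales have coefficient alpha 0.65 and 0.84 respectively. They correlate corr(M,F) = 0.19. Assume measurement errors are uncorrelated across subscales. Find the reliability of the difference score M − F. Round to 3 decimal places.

Var(M−F) = 1 + 1 − 2·0.19 = 2 − 0.38 = 1.62.
Because errors are independent across components, Cov(Tᵢ,Tⱼ) = Cov(Xᵢ,Xⱼ); the off-diagonal part of the true-score variance is the same as above.
True-score variance = [0.65 + 0.84] − 0.38 = 1.49 − 0.38 = 1.11.
Reliability = 1.11 / 1.62 = 0.685.

0.685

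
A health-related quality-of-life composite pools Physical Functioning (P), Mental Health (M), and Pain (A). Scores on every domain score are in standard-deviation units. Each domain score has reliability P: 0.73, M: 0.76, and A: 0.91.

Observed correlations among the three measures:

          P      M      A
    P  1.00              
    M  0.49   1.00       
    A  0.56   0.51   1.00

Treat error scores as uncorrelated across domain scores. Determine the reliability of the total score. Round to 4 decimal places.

0.9020

Var(P+M+A) = 3 + 2·[0.49 + 0.56 + 0.51] = 3 + 3.12 = 6.12.
Because errors are independent across components, Cov(Tᵢ,Tⱼ) = Cov(Xᵢ,Xⱼ); the off-diagonal part of the true-score variance is the same as above.
True-score variance = [0.73 + 0.76 + 0.91] + 3.12 = 2.4 + 3.12 = 5.52.
Reliability = 5.52 / 6.12 = 0.9020.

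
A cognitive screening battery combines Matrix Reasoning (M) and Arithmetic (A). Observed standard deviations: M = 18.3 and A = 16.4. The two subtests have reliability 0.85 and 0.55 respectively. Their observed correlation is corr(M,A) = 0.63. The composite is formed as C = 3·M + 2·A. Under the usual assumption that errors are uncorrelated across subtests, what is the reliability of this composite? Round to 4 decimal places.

Var(C) = 3²·18.3² + 2²·16.4² + 2·[6·18.3·16.4·0.63] = 4089.85 + 2268.91 = 6358.76.
Because errors are independent across components, Cov(Tᵢ,Tⱼ) = Cov(Xᵢ,Xⱼ); the off-diagonal part of the true-score variance is the same as above.
True-score variance = [3²·18.3²·0.85 + 2²·16.4²·0.55] + 2268.91 = 3153.62 + 2268.91 = 5422.53.
Reliability = 5422.53 / 6358.76 = 0.8528.

0.8528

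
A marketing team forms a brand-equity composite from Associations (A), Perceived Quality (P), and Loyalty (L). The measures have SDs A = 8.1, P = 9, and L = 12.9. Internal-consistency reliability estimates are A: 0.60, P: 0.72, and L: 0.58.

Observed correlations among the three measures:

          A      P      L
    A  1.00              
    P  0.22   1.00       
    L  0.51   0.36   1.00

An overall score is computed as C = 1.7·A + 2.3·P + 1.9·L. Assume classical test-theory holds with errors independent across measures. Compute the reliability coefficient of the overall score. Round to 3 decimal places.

Var(C) = 1.7²·8.1² + 2.3²·9² + 1.9²·12.9² + 2·[3.91·8.1·9·0.22 + 3.23·8.1·12.9·0.51 + 4.37·9·12.9·0.36] = 1218.84 + 834.967 = 2053.81.
Because errors are independent across components, Cov(Tᵢ,Tⱼ) = Cov(Xᵢ,Xⱼ); the off-diagonal part of the true-score variance is the same as above.
True-score variance = [1.7²·8.1²·0.60 + 2.3²·9²·0.72 + 1.9²·12.9²·0.58] + 834.967 = 770.71 + 834.967 = 1605.68.
Reliability = 1605.68 / 2053.81 = 0.782.

0.782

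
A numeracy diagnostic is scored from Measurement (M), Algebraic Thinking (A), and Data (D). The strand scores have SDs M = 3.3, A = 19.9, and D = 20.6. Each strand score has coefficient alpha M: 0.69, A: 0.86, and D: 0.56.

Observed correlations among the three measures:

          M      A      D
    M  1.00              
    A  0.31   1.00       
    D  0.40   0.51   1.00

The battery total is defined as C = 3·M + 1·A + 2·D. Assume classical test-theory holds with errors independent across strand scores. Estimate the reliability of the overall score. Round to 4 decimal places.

0.7605

Var(C) = 3²·3.3² + 19.9² + 2²·20.6² + 2·[3·3.3·19.9·0.31 + 6·3.3·20.6·0.40 + 2·19.9·20.6·0.51] = 2191.46 + 1284.73 = 3476.19.
Under uncorrelated errors the observed covariances equal the true-score covariances, so only the own-variance terms attenuate.
True-score variance = [3²·3.3²·0.69 + 19.9²·0.86 + 2²·20.6²·0.56] + 1284.73 = 1358.76 + 1284.73 = 2643.49.
Reliability = 2643.49 / 3476.19 = 0.7605.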